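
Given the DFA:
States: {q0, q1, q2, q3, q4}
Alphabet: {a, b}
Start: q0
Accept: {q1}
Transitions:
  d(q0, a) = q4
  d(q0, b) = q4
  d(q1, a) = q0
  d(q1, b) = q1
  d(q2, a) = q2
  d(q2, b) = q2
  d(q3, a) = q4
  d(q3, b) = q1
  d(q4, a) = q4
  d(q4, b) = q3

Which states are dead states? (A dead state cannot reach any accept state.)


Forward reachability from each state:
  q0 -> reaches accept state q1 (live)
  q1 -> reaches accept state q1 (live)
  q2 -> reaches {q2}, no accept state (dead)
  q3 -> reaches accept state q1 (live)
  q4 -> reaches accept state q1 (live)

{q2}


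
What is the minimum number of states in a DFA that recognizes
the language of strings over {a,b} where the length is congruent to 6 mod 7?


States track (length) mod 7.
Need 7 states: one per remainder 0..6; accept = remainder 6.

7


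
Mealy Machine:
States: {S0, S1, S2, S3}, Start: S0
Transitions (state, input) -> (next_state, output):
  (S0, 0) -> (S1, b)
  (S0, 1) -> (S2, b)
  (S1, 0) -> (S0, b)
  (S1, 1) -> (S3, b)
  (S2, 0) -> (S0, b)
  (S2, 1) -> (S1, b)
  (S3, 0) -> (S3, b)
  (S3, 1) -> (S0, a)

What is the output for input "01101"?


Step-by-step:
  (S0, 0) -> (S1, b)
  (S1, 1) -> (S3, b)
  (S3, 1) -> (S0, a)
  (S0, 0) -> (S1, b)
  (S1, 1) -> (S3, b)

"bbabb"


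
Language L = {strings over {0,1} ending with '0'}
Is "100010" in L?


last symbol = '0'

Yes, "100010" is in L


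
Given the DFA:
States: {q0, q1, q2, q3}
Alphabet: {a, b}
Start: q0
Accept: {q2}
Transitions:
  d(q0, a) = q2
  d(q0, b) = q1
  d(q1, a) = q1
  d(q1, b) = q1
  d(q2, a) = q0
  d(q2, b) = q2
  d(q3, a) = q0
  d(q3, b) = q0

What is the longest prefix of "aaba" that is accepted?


Run the DFA, marking each prefix where the state is accepting:
  "" -> q0 [reject]
  "a" -> q2 [accept]
  "aa" -> q0 [reject]
  "aab" -> q1 [reject]
  "aaba" -> q1 [reject]

"a"


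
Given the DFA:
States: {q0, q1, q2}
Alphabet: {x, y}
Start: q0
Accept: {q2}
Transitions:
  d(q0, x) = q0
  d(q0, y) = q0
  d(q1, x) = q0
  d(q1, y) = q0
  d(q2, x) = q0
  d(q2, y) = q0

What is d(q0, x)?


Looking up transition d(q0, x)

q0


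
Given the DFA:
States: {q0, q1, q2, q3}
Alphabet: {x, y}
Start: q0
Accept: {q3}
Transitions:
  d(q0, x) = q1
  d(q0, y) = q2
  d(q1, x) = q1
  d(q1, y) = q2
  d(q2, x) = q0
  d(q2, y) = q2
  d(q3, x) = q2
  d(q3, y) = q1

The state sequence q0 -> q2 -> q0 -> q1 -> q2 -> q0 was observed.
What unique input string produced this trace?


Trace back each transition to find the symbol:
  q0 --[y]--> q2
  q2 --[x]--> q0
  q0 --[x]--> q1
  q1 --[y]--> q2
  q2 --[x]--> q0

"yxxyx"


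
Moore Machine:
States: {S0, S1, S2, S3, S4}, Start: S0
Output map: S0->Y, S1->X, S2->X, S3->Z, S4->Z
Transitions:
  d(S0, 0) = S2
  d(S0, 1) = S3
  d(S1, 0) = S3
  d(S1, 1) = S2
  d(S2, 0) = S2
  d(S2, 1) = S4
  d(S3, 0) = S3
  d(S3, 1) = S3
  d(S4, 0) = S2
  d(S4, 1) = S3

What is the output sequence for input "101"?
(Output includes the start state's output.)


Start: S0 (output Y)
  --1--> S3 (output Z)
  --0--> S3 (output Z)
  --1--> S3 (output Z)

"YZZZ"


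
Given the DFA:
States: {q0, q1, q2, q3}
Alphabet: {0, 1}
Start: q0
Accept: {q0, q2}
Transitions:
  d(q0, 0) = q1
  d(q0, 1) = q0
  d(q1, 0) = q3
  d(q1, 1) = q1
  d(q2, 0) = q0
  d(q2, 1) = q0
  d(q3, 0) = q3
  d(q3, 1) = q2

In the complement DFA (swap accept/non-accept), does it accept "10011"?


Trace: q0 -> q0 -> q1 -> q3 -> q2 -> q0
Final: q0
Original accept: {q0, q2}
Complement: q0 is in original accept

No, complement rejects (original accepts)


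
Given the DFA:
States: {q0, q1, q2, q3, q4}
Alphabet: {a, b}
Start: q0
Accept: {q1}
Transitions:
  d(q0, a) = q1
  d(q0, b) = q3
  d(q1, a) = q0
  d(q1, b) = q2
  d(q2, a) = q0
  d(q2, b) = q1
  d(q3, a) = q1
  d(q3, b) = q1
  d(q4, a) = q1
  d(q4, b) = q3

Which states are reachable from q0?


BFS from q0:
  layer 0: {q0}
  layer 1: {q1, q3}
  layer 2: {q2}

{q0, q1, q2, q3}


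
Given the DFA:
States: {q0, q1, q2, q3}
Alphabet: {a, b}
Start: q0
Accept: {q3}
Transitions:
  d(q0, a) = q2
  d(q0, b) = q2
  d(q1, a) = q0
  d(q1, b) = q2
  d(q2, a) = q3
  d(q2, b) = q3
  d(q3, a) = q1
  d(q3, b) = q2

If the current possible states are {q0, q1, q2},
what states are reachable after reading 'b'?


Apply transition on 'b' from each current state:
  d(q0, b) = q2
  d(q1, b) = q2
  d(q2, b) = q3

{q2, q3}


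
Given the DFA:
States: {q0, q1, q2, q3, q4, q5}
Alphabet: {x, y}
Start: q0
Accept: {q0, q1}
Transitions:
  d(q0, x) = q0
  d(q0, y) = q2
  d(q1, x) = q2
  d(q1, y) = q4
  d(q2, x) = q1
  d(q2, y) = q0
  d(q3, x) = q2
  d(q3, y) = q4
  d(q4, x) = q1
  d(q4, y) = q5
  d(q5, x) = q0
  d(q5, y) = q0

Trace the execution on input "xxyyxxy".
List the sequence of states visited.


Input: xxyyxxy
d(q0, x) = q0
d(q0, x) = q0
d(q0, y) = q2
d(q2, y) = q0
d(q0, x) = q0
d(q0, x) = q0
d(q0, y) = q2


q0 -> q0 -> q0 -> q2 -> q0 -> q0 -> q0 -> q2


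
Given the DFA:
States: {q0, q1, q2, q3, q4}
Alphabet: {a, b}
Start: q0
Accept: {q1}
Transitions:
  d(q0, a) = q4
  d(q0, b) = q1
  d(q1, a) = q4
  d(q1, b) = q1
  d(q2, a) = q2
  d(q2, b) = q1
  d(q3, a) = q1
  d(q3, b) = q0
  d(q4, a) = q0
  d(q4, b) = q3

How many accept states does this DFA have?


Accept states listed: {q1}
Counting: q1(1)

1


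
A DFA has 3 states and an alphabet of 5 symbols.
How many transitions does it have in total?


Each state has exactly one transition per symbol.
3 * 5 = 15

15


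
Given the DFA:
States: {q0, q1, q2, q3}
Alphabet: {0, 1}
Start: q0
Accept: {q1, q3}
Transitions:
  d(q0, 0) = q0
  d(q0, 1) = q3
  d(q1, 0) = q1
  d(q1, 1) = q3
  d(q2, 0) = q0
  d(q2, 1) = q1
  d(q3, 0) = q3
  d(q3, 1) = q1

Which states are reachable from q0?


BFS from q0:
  layer 0: {q0}
  layer 1: {q3}
  layer 2: {q1}

{q0, q1, q3}


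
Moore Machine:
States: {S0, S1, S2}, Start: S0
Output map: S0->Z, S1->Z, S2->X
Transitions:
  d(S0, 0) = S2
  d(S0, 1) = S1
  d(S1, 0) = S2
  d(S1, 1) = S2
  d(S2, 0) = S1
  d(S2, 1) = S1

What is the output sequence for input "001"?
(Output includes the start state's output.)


Start: S0 (output Z)
  --0--> S2 (output X)
  --0--> S1 (output Z)
  --1--> S2 (output X)

"ZXZX"


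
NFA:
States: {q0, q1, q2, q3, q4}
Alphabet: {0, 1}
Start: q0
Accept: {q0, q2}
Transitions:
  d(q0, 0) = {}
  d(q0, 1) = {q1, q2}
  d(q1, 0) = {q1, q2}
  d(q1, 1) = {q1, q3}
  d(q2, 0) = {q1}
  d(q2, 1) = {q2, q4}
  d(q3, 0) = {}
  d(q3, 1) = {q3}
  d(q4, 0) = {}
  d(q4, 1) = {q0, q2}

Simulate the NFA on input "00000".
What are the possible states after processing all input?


Start: {q0}
  --0--> {}
  --0--> {}
  --0--> {}
  --0--> {}
  --0--> {}

{} (empty set, no valid transitions)


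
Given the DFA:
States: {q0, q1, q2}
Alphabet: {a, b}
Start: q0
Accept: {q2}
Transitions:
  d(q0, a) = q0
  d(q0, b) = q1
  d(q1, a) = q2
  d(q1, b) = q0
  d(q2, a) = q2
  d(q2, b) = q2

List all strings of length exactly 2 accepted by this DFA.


All strings of length 2: 4 total
Accepted: 1

"ba"


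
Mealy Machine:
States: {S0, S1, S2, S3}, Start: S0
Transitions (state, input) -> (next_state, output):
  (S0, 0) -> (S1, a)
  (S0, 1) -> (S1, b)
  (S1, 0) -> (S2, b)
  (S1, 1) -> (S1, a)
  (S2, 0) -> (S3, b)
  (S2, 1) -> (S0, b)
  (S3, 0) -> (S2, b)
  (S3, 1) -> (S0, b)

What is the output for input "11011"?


Step-by-step:
  (S0, 1) -> (S1, b)
  (S1, 1) -> (S1, a)
  (S1, 0) -> (S2, b)
  (S2, 1) -> (S0, b)
  (S0, 1) -> (S1, b)

"babbb"


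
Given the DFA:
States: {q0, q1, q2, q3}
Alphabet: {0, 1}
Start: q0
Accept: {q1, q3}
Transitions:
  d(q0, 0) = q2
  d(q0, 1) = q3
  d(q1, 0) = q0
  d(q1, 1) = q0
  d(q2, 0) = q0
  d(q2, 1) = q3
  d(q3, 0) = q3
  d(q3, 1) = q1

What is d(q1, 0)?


Looking up transition d(q1, 0)

q0


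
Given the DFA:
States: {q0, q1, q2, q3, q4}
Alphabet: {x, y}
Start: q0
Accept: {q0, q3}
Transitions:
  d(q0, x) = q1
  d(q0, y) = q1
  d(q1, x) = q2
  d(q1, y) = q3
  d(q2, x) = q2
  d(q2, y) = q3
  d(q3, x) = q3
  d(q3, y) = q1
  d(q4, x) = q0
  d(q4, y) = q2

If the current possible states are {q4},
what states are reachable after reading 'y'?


Apply transition on 'y' from each current state:
  d(q4, y) = q2

{q2}


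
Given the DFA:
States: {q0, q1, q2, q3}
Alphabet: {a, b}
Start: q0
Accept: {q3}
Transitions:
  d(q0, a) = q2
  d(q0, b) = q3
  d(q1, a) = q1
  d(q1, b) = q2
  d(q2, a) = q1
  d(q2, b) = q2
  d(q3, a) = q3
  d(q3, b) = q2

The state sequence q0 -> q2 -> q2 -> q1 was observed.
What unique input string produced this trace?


Trace back each transition to find the symbol:
  q0 --[a]--> q2
  q2 --[b]--> q2
  q2 --[a]--> q1

"aba"


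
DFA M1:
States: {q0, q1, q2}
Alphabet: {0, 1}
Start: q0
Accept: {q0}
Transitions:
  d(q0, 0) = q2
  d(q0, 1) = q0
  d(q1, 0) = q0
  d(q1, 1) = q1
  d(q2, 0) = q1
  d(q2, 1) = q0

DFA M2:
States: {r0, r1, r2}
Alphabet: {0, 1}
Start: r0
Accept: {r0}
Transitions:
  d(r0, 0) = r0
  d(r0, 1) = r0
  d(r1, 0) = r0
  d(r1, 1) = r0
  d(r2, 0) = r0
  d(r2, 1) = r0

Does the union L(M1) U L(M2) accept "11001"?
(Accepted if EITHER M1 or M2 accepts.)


M1: final=q1 accepted=False
M2: final=r0 accepted=True

Yes, union accepts


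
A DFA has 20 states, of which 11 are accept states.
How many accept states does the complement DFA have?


Complement swaps accept and non-accept states.
20 - 11 = 9

9


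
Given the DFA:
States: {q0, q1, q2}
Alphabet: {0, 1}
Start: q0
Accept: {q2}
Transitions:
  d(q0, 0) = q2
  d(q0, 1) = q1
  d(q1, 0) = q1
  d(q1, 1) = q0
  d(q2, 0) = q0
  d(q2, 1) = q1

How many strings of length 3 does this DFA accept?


Enumerating all length-3 strings:
  "000" -> q2 [accept]
  "001" -> q1 [reject]
  "010" -> q1 [reject]
  "011" -> q0 [reject]
  "100" -> q1 [reject]
  "101" -> q0 [reject]
  "110" -> q2 [accept]
  "111" -> q1 [reject]

2 out of 8


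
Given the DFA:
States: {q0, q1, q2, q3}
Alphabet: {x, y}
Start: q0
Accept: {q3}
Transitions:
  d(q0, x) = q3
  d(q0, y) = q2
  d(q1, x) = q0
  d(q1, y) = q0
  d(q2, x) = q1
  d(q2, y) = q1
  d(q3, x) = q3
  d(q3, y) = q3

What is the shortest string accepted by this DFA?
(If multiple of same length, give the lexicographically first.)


BFS by string length (lex-first path to each state shown):
  len 0: q0<-""
  len 1: q2<-"y", q3<-"x"
Found accept state at length 1.

"x"


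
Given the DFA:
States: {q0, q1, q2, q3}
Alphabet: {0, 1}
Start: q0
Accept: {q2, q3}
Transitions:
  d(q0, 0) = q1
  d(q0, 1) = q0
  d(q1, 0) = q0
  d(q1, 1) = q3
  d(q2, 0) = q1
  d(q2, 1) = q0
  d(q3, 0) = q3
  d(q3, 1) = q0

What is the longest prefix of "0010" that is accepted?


Run the DFA, marking each prefix where the state is accepting:
  "" -> q0 [reject]
  "0" -> q1 [reject]
  "00" -> q0 [reject]
  "001" -> q0 [reject]
  "0010" -> q1 [reject]

No prefix is accepted


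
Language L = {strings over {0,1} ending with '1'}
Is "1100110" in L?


last symbol = '0'

No, "1100110" is not in L


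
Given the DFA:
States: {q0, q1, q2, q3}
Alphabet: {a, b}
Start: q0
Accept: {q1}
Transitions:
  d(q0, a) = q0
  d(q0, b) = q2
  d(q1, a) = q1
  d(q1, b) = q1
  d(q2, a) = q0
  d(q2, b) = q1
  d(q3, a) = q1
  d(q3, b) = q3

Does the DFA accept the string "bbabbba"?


Trace: q0 -> q2 -> q1 -> q1 -> q1 -> q1 -> q1 -> q1
Final state: q1
Accept states: {q1}

Yes, accepted (final state q1 is an accept state)


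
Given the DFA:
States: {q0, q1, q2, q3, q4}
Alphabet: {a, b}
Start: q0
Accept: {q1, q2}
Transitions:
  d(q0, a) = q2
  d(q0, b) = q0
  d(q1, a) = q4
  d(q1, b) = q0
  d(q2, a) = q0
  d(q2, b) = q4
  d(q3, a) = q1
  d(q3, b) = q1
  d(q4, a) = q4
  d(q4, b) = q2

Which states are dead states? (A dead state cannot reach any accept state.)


Forward reachability from each state:
  q0 -> reaches accept state q2 (live)
  q1 -> reaches accept state q1 (live)
  q2 -> reaches accept state q2 (live)
  q3 -> reaches accept state q1 (live)
  q4 -> reaches accept state q2 (live)

None (all states can reach an accept state)


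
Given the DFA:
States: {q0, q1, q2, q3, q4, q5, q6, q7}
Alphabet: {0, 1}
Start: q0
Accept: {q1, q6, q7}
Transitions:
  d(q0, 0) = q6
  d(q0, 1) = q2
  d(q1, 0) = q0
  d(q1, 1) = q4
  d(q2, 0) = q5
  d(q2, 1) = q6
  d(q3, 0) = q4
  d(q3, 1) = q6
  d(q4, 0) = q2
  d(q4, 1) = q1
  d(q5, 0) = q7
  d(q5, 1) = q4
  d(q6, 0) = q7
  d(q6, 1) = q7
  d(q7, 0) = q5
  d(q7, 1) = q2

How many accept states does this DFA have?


Accept states listed: {q1, q6, q7}
Counting: q1(1) q6(2) q7(3)

3


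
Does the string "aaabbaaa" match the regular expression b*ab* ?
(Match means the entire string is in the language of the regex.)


|string| = 8; first = 'a'; last = 'a'

No, "aaabbaaa" does not match b*ab*


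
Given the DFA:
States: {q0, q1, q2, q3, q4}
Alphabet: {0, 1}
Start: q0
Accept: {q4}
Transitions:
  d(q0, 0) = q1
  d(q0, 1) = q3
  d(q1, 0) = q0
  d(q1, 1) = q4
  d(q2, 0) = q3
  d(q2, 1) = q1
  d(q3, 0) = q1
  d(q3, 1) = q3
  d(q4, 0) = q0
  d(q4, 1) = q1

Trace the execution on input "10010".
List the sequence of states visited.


Input: 10010
d(q0, 1) = q3
d(q3, 0) = q1
d(q1, 0) = q0
d(q0, 1) = q3
d(q3, 0) = q1


q0 -> q3 -> q1 -> q0 -> q3 -> q1


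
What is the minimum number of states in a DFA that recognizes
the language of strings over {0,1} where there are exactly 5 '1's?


States: count = 0, 1, ..., 5 (that's 6 states), plus a dead state for count > 5.
Total: 6 + 1 = 7. Accept = count-5 state.

7


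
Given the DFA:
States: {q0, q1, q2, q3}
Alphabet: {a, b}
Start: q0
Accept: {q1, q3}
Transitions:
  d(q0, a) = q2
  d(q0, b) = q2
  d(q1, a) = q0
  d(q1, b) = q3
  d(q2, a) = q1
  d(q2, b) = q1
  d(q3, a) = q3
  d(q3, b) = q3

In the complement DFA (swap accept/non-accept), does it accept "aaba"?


Trace: q0 -> q2 -> q1 -> q3 -> q3
Final: q3
Original accept: {q1, q3}
Complement: q3 is in original accept

No, complement rejects (original accepts)


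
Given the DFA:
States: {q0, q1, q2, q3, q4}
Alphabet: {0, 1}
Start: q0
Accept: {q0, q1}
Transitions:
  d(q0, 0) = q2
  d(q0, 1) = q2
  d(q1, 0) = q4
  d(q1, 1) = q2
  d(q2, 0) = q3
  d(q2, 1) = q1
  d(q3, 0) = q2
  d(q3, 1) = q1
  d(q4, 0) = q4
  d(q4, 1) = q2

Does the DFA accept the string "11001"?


Trace: q0 -> q2 -> q1 -> q4 -> q4 -> q2
Final state: q2
Accept states: {q0, q1}

No, rejected (final state q2 is not an accept state)


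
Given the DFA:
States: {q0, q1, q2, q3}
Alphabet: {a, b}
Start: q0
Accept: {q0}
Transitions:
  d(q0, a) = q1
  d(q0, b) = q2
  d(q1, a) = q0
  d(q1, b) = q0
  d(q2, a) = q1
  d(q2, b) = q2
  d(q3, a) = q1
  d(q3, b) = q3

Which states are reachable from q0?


BFS from q0:
  layer 0: {q0}
  layer 1: {q1, q2}

{q0, q1, q2}


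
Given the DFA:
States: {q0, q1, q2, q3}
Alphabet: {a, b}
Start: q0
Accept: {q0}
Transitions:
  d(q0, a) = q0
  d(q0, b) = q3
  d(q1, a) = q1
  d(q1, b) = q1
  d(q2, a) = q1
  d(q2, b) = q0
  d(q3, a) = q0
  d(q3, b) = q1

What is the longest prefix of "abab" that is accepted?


Run the DFA, marking each prefix where the state is accepting:
  "" -> q0 [accept]
  "a" -> q0 [accept]
  "ab" -> q3 [reject]
  "aba" -> q0 [accept]
  "abab" -> q3 [reject]

"aba"


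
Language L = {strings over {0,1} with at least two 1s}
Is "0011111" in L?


count('1') = 5

Yes, "0011111" is in L


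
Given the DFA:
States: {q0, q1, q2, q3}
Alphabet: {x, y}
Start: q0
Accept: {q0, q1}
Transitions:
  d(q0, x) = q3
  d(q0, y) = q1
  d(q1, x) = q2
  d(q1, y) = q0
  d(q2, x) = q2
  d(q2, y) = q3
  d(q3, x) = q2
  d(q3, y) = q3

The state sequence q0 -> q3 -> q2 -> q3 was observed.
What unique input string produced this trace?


Trace back each transition to find the symbol:
  q0 --[x]--> q3
  q3 --[x]--> q2
  q2 --[y]--> q3

"xxy"


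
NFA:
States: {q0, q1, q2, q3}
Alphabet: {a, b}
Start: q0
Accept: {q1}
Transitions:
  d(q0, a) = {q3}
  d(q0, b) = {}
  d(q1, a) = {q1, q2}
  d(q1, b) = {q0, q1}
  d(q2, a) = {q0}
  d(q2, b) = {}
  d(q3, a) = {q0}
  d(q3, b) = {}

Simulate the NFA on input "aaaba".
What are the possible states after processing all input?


Start: {q0}
  --a--> {q3}
  --a--> {q0}
  --a--> {q3}
  --b--> {}
  --a--> {}

{} (empty set, no valid transitions)


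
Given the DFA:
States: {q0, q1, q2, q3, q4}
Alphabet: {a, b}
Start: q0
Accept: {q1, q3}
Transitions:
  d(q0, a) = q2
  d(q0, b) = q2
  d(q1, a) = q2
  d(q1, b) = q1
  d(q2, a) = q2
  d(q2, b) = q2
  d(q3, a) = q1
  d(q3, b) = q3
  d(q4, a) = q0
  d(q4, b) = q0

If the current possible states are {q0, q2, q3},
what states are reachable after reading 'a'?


Apply transition on 'a' from each current state:
  d(q0, a) = q2
  d(q2, a) = q2
  d(q3, a) = q1

{q1, q2}


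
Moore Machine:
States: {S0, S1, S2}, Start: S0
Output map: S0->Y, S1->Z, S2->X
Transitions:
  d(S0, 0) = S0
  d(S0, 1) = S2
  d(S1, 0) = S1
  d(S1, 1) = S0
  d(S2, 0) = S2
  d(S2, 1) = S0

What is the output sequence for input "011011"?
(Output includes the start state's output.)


Start: S0 (output Y)
  --0--> S0 (output Y)
  --1--> S2 (output X)
  --1--> S0 (output Y)
  --0--> S0 (output Y)
  --1--> S2 (output X)
  --1--> S0 (output Y)

"YYXYYXY"


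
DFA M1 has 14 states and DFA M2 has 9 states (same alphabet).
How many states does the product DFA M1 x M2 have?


Product construction pairs every M1 state with every M2 state.
14 * 9 = 126

126


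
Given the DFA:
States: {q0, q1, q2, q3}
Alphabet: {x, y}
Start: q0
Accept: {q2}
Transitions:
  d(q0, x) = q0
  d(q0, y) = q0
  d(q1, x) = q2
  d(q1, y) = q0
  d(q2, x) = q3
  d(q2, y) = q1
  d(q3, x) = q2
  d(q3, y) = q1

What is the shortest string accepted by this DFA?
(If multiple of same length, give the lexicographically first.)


BFS by string length (lex-first path to each state shown):
  len 0: q0<-""
  len 1: q0<-"x"
  len 2: q0<-"xx"
  len 3: q0<-"xxx"
  len 4: q0<-"xxxx"
  len 5: q0<-"xxxxx"
  len 6: q0<-"xxxxxx"
  len 7: q0<-"xxxxxxx"
  len 8: q0<-"xxxxxxxx"

No string accepted (empty language)


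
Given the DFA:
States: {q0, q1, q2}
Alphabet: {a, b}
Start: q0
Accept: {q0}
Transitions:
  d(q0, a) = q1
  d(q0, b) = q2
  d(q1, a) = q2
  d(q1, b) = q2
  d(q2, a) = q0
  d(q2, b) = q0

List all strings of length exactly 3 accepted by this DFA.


All strings of length 3: 8 total
Accepted: 4

"aaa", "aab", "aba", "abb"


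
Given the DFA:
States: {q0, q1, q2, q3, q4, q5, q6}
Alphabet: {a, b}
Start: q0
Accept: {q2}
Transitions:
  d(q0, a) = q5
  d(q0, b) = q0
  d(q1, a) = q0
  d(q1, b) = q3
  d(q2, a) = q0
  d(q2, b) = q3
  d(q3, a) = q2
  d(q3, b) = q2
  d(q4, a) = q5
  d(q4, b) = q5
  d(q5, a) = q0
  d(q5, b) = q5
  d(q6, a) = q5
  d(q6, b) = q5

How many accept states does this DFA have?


Accept states listed: {q2}
Counting: q2(1)

1


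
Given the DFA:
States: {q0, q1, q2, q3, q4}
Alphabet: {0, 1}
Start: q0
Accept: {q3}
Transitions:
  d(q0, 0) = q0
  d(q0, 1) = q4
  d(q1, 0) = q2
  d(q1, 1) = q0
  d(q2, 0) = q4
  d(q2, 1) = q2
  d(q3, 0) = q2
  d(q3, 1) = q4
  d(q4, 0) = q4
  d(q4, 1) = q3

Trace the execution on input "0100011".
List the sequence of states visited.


Input: 0100011
d(q0, 0) = q0
d(q0, 1) = q4
d(q4, 0) = q4
d(q4, 0) = q4
d(q4, 0) = q4
d(q4, 1) = q3
d(q3, 1) = q4


q0 -> q0 -> q4 -> q4 -> q4 -> q4 -> q3 -> q4


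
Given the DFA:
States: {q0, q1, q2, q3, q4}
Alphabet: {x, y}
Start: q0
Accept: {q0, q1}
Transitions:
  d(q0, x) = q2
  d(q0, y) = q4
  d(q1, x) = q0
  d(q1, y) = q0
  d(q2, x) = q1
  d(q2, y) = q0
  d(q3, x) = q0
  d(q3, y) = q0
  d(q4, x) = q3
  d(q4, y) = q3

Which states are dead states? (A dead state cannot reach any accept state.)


Forward reachability from each state:
  q0 -> reaches accept state q0 (live)
  q1 -> reaches accept state q0 (live)
  q2 -> reaches accept state q0 (live)
  q3 -> reaches accept state q0 (live)
  q4 -> reaches accept state q0 (live)

None (all states can reach an accept state)


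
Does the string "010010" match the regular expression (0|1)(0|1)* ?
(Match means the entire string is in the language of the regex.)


|string| = 6; first = '0'; last = '0'

Yes, "010010" matches (0|1)(0|1)*


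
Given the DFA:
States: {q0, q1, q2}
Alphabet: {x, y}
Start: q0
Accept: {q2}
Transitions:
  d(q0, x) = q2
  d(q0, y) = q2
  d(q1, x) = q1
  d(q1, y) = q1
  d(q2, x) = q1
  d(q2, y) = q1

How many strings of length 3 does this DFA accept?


Enumerating all length-3 strings:
  "xxx" -> q1 [reject]
  "xxy" -> q1 [reject]
  "xyx" -> q1 [reject]
  "xyy" -> q1 [reject]
  "yxx" -> q1 [reject]
  "yxy" -> q1 [reject]
  "yyx" -> q1 [reject]
  "yyy" -> q1 [reject]

0 out of 8


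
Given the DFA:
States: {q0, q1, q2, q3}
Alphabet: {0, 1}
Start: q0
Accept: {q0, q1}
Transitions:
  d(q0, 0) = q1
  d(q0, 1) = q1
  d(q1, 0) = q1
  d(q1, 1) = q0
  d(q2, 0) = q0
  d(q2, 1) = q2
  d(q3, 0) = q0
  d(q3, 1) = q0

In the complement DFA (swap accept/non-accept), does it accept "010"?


Trace: q0 -> q1 -> q0 -> q1
Final: q1
Original accept: {q0, q1}
Complement: q1 is in original accept

No, complement rejects (original accepts)


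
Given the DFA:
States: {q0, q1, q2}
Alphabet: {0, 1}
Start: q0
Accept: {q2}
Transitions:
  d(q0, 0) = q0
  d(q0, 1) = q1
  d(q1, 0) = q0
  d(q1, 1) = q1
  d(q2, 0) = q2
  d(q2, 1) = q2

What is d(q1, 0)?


Looking up transition d(q1, 0)

q0


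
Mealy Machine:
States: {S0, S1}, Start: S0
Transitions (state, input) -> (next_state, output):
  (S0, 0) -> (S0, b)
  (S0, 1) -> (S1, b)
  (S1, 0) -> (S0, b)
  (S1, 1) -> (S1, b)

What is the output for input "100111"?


Step-by-step:
  (S0, 1) -> (S1, b)
  (S1, 0) -> (S0, b)
  (S0, 0) -> (S0, b)
  (S0, 1) -> (S1, b)
  (S1, 1) -> (S1, b)
  (S1, 1) -> (S1, b)

"bbbbbb"


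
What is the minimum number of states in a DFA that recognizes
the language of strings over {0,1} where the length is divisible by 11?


States track (length) mod 11.
Need 11 states: one per remainder 0..10; accept = remainder 0.

11


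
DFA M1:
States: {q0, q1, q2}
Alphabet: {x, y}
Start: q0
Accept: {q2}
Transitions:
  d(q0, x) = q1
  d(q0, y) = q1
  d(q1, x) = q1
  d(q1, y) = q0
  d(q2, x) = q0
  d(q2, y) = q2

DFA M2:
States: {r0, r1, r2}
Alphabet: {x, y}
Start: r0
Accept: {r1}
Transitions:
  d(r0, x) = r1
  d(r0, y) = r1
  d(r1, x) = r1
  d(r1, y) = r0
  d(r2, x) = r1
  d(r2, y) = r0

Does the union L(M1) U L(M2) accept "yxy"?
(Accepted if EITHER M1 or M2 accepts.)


M1: final=q0 accepted=False
M2: final=r0 accepted=False

No, union rejects (neither accepts)


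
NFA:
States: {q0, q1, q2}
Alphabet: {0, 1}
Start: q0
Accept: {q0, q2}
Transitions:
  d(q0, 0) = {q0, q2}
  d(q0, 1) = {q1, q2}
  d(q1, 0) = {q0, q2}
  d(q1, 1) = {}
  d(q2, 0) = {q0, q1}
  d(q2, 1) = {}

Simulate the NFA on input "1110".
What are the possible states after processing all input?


Start: {q0}
  --1--> {q1, q2}
  --1--> {}
  --1--> {}
  --0--> {}

{} (empty set, no valid transitions)


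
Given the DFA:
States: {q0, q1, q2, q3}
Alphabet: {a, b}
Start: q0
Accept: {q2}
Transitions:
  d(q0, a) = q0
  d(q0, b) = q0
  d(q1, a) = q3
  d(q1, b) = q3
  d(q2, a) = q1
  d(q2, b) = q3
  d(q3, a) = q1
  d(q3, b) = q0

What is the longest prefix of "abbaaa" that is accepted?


Run the DFA, marking each prefix where the state is accepting:
  "" -> q0 [reject]
  "a" -> q0 [reject]
  "ab" -> q0 [reject]
  "abb" -> q0 [reject]
  "abba" -> q0 [reject]
  "abbaa" -> q0 [reject]
  "abbaaa" -> q0 [reject]

No prefix is accepted


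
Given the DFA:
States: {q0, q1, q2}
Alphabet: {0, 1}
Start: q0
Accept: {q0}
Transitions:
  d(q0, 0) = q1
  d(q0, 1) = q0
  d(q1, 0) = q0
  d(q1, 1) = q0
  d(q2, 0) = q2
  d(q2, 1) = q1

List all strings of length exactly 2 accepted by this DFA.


All strings of length 2: 4 total
Accepted: 3

"00", "01", "11"


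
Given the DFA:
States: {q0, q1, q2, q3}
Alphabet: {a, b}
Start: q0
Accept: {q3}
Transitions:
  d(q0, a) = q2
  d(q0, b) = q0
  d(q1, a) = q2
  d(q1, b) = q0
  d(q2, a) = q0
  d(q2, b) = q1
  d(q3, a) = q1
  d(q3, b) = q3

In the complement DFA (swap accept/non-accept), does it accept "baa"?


Trace: q0 -> q0 -> q2 -> q0
Final: q0
Original accept: {q3}
Complement: q0 is not in original accept

Yes, complement accepts (original rejects)


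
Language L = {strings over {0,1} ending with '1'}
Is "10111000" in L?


last symbol = '0'

No, "10111000" is not in L


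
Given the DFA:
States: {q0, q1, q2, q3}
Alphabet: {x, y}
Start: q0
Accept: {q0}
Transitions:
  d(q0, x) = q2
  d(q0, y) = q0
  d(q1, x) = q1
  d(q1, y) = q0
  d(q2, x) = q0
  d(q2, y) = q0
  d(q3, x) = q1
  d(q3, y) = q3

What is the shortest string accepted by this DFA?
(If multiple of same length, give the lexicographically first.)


BFS by string length (lex-first path to each state shown):
  len 0: q0<-""
Found accept state at length 0.

"" (empty string)


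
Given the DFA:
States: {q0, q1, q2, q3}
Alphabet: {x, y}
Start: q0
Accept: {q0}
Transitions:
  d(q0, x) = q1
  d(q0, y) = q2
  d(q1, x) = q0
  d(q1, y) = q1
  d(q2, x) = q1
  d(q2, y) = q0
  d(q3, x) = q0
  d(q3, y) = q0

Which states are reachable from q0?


BFS from q0:
  layer 0: {q0}
  layer 1: {q1, q2}

{q0, q1, q2}


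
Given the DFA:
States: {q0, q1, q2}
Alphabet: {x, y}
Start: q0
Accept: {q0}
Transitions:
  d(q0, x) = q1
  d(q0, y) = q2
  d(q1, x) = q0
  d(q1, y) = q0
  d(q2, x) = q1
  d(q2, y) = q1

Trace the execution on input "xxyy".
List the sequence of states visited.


Input: xxyy
d(q0, x) = q1
d(q1, x) = q0
d(q0, y) = q2
d(q2, y) = q1


q0 -> q1 -> q0 -> q2 -> q1


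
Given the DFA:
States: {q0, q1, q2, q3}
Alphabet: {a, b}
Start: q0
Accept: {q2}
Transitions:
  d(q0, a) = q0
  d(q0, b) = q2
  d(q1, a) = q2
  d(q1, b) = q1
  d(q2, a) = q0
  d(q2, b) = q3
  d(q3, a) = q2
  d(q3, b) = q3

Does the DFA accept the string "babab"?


Trace: q0 -> q2 -> q0 -> q2 -> q0 -> q2
Final state: q2
Accept states: {q2}

Yes, accepted (final state q2 is an accept state)


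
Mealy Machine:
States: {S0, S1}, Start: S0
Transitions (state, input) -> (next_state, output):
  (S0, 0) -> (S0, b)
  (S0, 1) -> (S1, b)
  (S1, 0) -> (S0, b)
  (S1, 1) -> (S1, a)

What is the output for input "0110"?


Step-by-step:
  (S0, 0) -> (S0, b)
  (S0, 1) -> (S1, b)
  (S1, 1) -> (S1, a)
  (S1, 0) -> (S0, b)

"bbab"


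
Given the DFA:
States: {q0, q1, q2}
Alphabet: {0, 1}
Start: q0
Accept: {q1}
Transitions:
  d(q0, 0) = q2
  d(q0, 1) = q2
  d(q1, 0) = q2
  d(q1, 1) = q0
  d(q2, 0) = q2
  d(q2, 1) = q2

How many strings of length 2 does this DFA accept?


Enumerating all length-2 strings:
  "00" -> q2 [reject]
  "01" -> q2 [reject]
  "10" -> q2 [reject]
  "11" -> q2 [reject]

0 out of 4


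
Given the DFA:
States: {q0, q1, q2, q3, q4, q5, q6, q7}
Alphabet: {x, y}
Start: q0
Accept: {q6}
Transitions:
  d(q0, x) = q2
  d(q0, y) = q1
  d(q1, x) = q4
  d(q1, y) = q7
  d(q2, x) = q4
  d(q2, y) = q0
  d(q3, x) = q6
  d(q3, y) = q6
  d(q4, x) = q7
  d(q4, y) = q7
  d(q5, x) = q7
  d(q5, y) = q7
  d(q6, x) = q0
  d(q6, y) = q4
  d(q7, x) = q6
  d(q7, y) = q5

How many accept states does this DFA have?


Accept states listed: {q6}
Counting: q6(1)

1


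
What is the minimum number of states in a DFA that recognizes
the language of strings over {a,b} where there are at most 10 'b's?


States: count = 0, 1, ..., 10 (all accepting; 11 states), plus a dead state for count > 10.
Total: 11 + 1 = 12.

12


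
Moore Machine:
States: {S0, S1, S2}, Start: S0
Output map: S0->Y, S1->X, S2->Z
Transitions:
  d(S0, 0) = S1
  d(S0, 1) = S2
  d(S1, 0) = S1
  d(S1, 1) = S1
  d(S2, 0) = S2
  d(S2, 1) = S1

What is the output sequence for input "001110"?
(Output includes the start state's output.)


Start: S0 (output Y)
  --0--> S1 (output X)
  --0--> S1 (output X)
  --1--> S1 (output X)
  --1--> S1 (output X)
  --1--> S1 (output X)
  --0--> S1 (output X)

"YXXXXXX"


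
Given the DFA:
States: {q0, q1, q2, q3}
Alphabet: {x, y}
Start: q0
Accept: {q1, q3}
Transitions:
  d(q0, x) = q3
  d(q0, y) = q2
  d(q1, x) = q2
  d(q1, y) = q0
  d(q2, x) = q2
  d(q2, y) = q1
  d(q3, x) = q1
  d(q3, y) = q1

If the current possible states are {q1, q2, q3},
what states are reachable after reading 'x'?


Apply transition on 'x' from each current state:
  d(q1, x) = q2
  d(q2, x) = q2
  d(q3, x) = q1

{q1, q2}


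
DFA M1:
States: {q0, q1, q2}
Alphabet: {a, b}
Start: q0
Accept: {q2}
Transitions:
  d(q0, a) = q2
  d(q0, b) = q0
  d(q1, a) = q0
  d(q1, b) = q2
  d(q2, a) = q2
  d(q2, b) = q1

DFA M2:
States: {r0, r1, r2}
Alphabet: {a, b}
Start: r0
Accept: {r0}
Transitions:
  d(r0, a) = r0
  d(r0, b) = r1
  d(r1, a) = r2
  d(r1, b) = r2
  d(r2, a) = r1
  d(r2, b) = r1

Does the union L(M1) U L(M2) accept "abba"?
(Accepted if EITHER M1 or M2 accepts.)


M1: final=q2 accepted=True
M2: final=r1 accepted=False

Yes, union accepts


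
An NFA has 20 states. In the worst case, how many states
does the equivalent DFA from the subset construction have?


Subset construction: one DFA state per subset of NFA states.
2^20 = 1048576

1048576


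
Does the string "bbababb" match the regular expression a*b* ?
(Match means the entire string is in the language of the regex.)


|string| = 7; first = 'b'; last = 'b'

No, "bbababb" does not match a*b*


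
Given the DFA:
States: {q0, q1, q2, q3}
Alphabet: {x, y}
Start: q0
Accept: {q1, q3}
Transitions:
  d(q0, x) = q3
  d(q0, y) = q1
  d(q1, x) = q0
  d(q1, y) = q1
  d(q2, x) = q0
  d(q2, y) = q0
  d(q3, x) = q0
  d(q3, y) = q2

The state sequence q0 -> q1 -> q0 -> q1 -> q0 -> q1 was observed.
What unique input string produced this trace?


Trace back each transition to find the symbol:
  q0 --[y]--> q1
  q1 --[x]--> q0
  q0 --[y]--> q1
  q1 --[x]--> q0
  q0 --[y]--> q1

"yxyxy"


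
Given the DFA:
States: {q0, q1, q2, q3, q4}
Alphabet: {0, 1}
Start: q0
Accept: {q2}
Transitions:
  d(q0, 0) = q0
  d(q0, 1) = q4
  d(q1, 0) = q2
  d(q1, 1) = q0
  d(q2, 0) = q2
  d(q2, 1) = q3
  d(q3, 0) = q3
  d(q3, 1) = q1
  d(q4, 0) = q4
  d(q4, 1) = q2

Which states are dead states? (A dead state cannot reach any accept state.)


Forward reachability from each state:
  q0 -> reaches accept state q2 (live)
  q1 -> reaches accept state q2 (live)
  q2 -> reaches accept state q2 (live)
  q3 -> reaches accept state q2 (live)
  q4 -> reaches accept state q2 (live)

None (all states can reach an accept state)


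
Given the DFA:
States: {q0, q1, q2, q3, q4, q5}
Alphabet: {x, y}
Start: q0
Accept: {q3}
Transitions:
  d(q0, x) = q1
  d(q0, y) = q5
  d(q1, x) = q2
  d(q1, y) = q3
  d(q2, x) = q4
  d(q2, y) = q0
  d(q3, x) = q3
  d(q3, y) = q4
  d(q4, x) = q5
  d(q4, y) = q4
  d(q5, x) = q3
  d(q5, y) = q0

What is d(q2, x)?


Looking up transition d(q2, x)

q4


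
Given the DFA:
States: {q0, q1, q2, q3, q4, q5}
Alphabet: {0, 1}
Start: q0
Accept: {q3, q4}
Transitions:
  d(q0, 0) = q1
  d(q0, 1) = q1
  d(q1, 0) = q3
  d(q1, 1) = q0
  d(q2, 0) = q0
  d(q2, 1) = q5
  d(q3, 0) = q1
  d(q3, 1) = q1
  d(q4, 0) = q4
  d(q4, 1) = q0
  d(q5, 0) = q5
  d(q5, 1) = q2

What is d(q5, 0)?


Looking up transition d(q5, 0)

q5


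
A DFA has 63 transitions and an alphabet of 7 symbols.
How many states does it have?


Each state has exactly one transition per symbol.
states = transitions / |alphabet| = 63 / 7 = 9

9


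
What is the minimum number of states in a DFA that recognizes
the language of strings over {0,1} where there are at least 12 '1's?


States: count = 0, 1, ..., 11, and a final '>= 12' state.
Total: 12 + 1 = 13. Accept = '>= 12' state.

13


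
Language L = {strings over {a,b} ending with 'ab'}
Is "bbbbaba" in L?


last two symbols = 'ba'

No, "bbbbaba" is not in L


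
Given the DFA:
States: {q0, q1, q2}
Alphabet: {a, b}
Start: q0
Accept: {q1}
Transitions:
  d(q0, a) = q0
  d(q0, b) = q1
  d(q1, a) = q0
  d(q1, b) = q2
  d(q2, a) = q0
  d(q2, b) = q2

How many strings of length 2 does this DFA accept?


Enumerating all length-2 strings:
  "aa" -> q0 [reject]
  "ab" -> q1 [accept]
  "ba" -> q0 [reject]
  "bb" -> q2 [reject]

1 out of 4


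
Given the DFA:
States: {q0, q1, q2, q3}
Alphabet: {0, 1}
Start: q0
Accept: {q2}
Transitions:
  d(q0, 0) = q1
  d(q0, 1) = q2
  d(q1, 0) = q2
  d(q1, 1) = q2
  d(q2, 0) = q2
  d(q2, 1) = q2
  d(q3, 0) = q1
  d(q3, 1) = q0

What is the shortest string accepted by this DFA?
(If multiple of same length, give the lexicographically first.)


BFS by string length (lex-first path to each state shown):
  len 0: q0<-""
  len 1: q1<-"0", q2<-"1"
Found accept state at length 1.

"1"


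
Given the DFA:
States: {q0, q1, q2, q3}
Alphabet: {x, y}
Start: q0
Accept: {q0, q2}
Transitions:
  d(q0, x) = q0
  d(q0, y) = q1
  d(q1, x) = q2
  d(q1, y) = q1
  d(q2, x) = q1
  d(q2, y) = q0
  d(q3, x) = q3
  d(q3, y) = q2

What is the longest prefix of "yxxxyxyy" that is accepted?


Run the DFA, marking each prefix where the state is accepting:
  "" -> q0 [accept]
  "y" -> q1 [reject]
  "yx" -> q2 [accept]
  "yxx" -> q1 [reject]
  "yxxx" -> q2 [accept]
  "yxxxy" -> q0 [accept]
  "yxxxyx" -> q0 [accept]
  "yxxxyxy" -> q1 [reject]
  "yxxxyxyy" -> q1 [reject]

"yxxxyx"


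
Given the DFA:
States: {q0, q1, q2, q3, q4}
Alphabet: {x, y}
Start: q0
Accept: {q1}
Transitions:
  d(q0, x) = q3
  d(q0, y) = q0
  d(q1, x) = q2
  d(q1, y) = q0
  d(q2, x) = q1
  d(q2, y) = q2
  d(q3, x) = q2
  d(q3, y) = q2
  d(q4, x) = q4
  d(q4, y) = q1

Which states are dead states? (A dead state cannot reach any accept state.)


Forward reachability from each state:
  q0 -> reaches accept state q1 (live)
  q1 -> reaches accept state q1 (live)
  q2 -> reaches accept state q1 (live)
  q3 -> reaches accept state q1 (live)
  q4 -> reaches accept state q1 (live)

None (all states can reach an accept state)


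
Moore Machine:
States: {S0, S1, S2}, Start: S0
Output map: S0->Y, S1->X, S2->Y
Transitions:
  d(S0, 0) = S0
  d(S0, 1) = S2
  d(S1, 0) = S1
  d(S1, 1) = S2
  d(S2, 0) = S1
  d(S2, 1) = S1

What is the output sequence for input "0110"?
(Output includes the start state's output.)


Start: S0 (output Y)
  --0--> S0 (output Y)
  --1--> S2 (output Y)
  --1--> S1 (output X)
  --0--> S1 (output X)

"YYYXX"


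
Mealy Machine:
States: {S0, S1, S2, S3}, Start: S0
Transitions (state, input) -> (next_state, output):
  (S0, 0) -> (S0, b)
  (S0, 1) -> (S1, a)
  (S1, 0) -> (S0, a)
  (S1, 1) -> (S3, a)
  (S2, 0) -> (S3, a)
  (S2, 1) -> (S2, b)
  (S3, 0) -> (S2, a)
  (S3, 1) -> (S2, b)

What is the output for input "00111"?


Step-by-step:
  (S0, 0) -> (S0, b)
  (S0, 0) -> (S0, b)
  (S0, 1) -> (S1, a)
  (S1, 1) -> (S3, a)
  (S3, 1) -> (S2, b)

"bbaab"


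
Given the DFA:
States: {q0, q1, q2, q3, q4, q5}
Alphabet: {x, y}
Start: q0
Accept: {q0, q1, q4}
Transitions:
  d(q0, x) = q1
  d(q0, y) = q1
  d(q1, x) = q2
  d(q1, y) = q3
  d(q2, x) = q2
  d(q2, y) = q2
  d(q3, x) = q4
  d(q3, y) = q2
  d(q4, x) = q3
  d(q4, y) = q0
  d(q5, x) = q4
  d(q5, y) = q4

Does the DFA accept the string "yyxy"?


Trace: q0 -> q1 -> q3 -> q4 -> q0
Final state: q0
Accept states: {q0, q1, q4}

Yes, accepted (final state q0 is an accept state)


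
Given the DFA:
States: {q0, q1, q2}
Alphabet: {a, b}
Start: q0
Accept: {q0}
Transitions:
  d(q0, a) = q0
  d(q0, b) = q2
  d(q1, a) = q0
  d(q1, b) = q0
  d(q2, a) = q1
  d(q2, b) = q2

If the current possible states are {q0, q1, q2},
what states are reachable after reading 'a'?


Apply transition on 'a' from each current state:
  d(q0, a) = q0
  d(q1, a) = q0
  d(q2, a) = q1

{q0, q1}


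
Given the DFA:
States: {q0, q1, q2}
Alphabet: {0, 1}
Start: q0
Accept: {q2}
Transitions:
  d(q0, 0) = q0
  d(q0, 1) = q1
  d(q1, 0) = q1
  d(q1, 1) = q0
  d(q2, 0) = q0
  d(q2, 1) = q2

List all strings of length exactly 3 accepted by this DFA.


All strings of length 3: 8 total
Accepted: 0

None


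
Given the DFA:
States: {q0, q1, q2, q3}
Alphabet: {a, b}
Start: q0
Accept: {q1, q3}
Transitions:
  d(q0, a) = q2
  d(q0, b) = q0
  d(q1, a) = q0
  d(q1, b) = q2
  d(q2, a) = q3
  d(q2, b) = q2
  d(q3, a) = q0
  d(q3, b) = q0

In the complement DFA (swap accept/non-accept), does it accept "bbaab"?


Trace: q0 -> q0 -> q0 -> q2 -> q3 -> q0
Final: q0
Original accept: {q1, q3}
Complement: q0 is not in original accept

Yes, complement accepts (original rejects)


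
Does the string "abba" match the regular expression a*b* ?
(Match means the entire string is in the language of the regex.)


|string| = 4; first = 'a'; last = 'a'

No, "abba" does not match a*b*


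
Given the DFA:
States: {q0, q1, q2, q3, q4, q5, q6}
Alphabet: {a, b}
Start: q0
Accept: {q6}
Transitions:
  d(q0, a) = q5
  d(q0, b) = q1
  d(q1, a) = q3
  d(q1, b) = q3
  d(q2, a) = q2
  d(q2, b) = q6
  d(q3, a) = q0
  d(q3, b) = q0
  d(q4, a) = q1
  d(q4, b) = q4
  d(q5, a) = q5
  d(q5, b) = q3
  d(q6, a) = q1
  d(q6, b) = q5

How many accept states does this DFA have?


Accept states listed: {q6}
Counting: q6(1)

1


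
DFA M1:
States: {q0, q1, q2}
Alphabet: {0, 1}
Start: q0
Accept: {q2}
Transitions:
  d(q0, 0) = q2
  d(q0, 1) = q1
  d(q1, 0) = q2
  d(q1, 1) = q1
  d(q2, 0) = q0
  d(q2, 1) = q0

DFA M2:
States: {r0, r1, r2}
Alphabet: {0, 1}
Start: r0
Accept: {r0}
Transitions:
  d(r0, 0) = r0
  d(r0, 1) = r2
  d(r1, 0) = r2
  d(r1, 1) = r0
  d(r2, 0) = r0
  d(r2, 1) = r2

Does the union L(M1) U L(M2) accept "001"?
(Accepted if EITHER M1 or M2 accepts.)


M1: final=q1 accepted=False
M2: final=r2 accepted=False

No, union rejects (neither accepts)


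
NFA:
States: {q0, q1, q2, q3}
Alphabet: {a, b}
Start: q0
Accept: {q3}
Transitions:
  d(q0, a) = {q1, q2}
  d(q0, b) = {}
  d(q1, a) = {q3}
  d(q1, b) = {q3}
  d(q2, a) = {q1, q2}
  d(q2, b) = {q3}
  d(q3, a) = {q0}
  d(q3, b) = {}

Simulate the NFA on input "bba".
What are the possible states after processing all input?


Start: {q0}
  --b--> {}
  --b--> {}
  --a--> {}

{} (empty set, no valid transitions)


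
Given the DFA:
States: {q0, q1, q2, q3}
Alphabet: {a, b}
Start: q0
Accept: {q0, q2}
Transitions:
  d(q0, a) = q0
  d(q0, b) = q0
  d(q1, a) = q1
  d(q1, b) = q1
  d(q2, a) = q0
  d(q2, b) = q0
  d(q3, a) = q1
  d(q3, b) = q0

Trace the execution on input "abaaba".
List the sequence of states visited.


Input: abaaba
d(q0, a) = q0
d(q0, b) = q0
d(q0, a) = q0
d(q0, a) = q0
d(q0, b) = q0
d(q0, a) = q0


q0 -> q0 -> q0 -> q0 -> q0 -> q0 -> q0


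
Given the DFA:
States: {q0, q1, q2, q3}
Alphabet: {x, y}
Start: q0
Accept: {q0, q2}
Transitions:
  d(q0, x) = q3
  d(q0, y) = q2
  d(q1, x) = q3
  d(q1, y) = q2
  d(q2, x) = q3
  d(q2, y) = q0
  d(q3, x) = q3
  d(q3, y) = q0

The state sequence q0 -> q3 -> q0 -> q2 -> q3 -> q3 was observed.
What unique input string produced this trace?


Trace back each transition to find the symbol:
  q0 --[x]--> q3
  q3 --[y]--> q0
  q0 --[y]--> q2
  q2 --[x]--> q3
  q3 --[x]--> q3

"xyyxx"


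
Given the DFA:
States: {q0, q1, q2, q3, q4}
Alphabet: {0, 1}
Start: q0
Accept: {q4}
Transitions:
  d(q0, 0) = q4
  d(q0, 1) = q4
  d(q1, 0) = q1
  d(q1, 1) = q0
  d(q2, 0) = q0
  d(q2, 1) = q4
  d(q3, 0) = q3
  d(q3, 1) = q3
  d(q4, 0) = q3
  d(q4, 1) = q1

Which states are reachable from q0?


BFS from q0:
  layer 0: {q0}
  layer 1: {q4}
  layer 2: {q1, q3}

{q0, q1, q3, q4}


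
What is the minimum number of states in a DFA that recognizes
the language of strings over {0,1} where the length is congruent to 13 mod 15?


States track (length) mod 15.
Need 15 states: one per remainder 0..14; accept = remainder 13.

15


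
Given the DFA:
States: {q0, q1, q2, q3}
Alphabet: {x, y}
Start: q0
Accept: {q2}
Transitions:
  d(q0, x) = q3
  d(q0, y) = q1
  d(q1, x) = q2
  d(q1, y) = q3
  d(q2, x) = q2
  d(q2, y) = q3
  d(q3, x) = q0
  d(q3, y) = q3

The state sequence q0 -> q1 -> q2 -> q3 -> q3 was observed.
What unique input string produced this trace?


Trace back each transition to find the symbol:
  q0 --[y]--> q1
  q1 --[x]--> q2
  q2 --[y]--> q3
  q3 --[y]--> q3

"yxyy"


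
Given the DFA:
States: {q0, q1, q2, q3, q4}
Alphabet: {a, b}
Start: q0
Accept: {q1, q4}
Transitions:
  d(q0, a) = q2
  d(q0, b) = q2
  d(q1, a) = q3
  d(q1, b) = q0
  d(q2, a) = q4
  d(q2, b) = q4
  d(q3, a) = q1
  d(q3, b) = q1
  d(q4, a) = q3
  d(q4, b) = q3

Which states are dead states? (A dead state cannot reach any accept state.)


Forward reachability from each state:
  q0 -> reaches accept state q1 (live)
  q1 -> reaches accept state q1 (live)
  q2 -> reaches accept state q1 (live)
  q3 -> reaches accept state q1 (live)
  q4 -> reaches accept state q1 (live)

None (all states can reach an accept state)
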